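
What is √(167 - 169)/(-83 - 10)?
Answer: -I*√2/93 ≈ -0.015207*I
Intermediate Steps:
√(167 - 169)/(-83 - 10) = √(-2)/(-93) = -I*√2/93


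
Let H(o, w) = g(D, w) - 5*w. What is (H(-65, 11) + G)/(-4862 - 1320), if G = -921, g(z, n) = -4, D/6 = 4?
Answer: 490/3091 ≈ 0.15852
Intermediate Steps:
D = 24 (D = 6*4 = 24)
H(o, w) = -4 - 5*w
(H(-65, 11) + G)/(-4862 - 1320) = ((-4 - 5*11) - 921)/(-4862 - 1320) = ((-4 - 55) - 921)/(-6182) = (-59 - 921)*(-1/6182) = -980*(-1/6182) = 490/3091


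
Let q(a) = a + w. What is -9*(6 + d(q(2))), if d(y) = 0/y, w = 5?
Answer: -54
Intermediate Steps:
q(a) = 5 + a (q(a) = a + 5 = 5 + a)
d(y) = 0
-9*(6 + d(q(2))) = -9*(6 + 0) = -9*6 = -54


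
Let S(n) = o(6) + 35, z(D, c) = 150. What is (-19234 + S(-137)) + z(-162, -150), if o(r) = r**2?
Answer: -19013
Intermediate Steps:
S(n) = 71 (S(n) = 6**2 + 35 = 36 + 35 = 71)
(-19234 + S(-137)) + z(-162, -150) = (-19234 + 71) + 150 = -19163 + 150 = -19013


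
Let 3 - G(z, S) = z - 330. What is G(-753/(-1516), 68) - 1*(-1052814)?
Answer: 1596570099/1516 ≈ 1.0531e+6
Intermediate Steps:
G(z, S) = 333 - z (G(z, S) = 3 - (z - 330) = 3 - (-330 + z) = 3 + (330 - z) = 333 - z)
G(-753/(-1516), 68) - 1*(-1052814) = (333 - (-753)/(-1516)) - 1*(-1052814) = (333 - (-753)*(-1)/1516) + 1052814 = (333 - 1*753/1516) + 1052814 = (333 - 753/1516) + 1052814 = 504075/1516 + 1052814 = 1596570099/1516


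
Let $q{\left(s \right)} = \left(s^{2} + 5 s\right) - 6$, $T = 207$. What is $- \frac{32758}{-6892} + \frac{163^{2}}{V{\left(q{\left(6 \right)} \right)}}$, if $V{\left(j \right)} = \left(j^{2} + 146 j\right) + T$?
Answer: $\frac{297391667}{43305882} \approx 6.8672$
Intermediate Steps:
$q{\left(s \right)} = -6 + s^{2} + 5 s$
$V{\left(j \right)} = 207 + j^{2} + 146 j$ ($V{\left(j \right)} = \left(j^{2} + 146 j\right) + 207 = 207 + j^{2} + 146 j$)
$- \frac{32758}{-6892} + \frac{163^{2}}{V{\left(q{\left(6 \right)} \right)}} = - \frac{32758}{-6892} + \frac{163^{2}}{207 + \left(-6 + 6^{2} + 5 \cdot 6\right)^{2} + 146 \left(-6 + 6^{2} + 5 \cdot 6\right)} = \left(-32758\right) \left(- \frac{1}{6892}\right) + \frac{26569}{207 + \left(-6 + 36 + 30\right)^{2} + 146 \left(-6 + 36 + 30\right)} = \frac{16379}{3446} + \frac{26569}{207 + 60^{2} + 146 \cdot 60} = \frac{16379}{3446} + \frac{26569}{207 + 3600 + 8760} = \frac{16379}{3446} + \frac{26569}{12567} = \frac{297391667}{43305882}$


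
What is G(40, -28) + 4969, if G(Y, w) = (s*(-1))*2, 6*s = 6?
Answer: 4967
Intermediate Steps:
s = 1 (s = (⅙)*6 = 1)
G(Y, w) = -2 (G(Y, w) = (1*(-1))*2 = -1*2 = -2)
G(40, -28) + 4969 = -2 + 4969 = 4967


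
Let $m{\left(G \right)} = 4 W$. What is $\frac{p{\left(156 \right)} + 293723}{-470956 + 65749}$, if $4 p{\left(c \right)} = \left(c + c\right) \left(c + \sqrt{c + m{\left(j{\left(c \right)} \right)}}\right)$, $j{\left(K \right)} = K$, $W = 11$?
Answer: $- \frac{305891}{405207} - \frac{260 \sqrt{2}}{135069} \approx -0.75762$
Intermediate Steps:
$m{\left(G \right)} = 44$ ($m{\left(G \right)} = 4 \cdot 11 = 44$)
$p{\left(c \right)} = \frac{c \left(c + \sqrt{44 + c}\right)}{2}$ ($p{\left(c \right)} = \frac{\left(c + c\right) \left(c + \sqrt{c + 44}\right)}{4} = \frac{2 c \left(c + \sqrt{44 + c}\right)}{4} = \frac{c \left(c + \sqrt{44 + c}\right)}{2}$)
$\frac{p{\left(156 \right)} + 293723}{-470956 + 65749} = \frac{\frac{1}{2} \cdot 156 \left(156 + \sqrt{44 + 156}\right) + 293723}{-470956 + 65749} = \frac{\frac{1}{2} \cdot 156 \left(156 + \sqrt{200}\right) + 293723}{-405207} = \left(\frac{1}{2} \cdot 156 \left(156 + 10 \sqrt{2}\right) + 293723\right) \left(- \frac{1}{405207}\right) = \left(\left(12168 + 780 \sqrt{2}\right) + 293723\right) \left(- \frac{1}{405207}\right) = \left(305891 + 780 \sqrt{2}\right) \left(- \frac{1}{405207}\right) = - \frac{305891}{405207} - \frac{260 \sqrt{2}}{135069}$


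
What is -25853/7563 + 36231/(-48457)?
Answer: -1526773874/366480291 ≈ -4.1660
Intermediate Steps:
-25853/7563 + 36231/(-48457) = -25853*1/7563 + 36231*(-1/48457) = -25853/7563 - 36231/48457 = -1526773874/366480291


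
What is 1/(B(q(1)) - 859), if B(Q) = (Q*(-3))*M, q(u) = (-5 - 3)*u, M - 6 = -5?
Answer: -1/835 ≈ -0.0011976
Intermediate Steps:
M = 1 (M = 6 - 5 = 1)
q(u) = -8*u
B(Q) = -3*Q (B(Q) = (Q*(-3))*1 = -3*Q*1 = -3*Q)
1/(B(q(1)) - 859) = 1/(-(-24) - 859) = 1/(-3*(-8) - 859) = 1/(24 - 859) = 1/(-835) = -1/835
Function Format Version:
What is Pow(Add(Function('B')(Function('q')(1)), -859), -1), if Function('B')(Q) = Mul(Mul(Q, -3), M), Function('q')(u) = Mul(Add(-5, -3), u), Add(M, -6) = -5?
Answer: Rational(-1, 835) ≈ -0.0011976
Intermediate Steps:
M = 1 (M = Add(6, -5) = 1)
Function('q')(u) = Mul(-8, u)
Function('B')(Q) = Mul(-3, Q) (Function('B')(Q) = Mul(Mul(Q, -3), 1) = Mul(Mul(-3, Q), 1) = Mul(-3, Q))
Pow(Add(Function('B')(Function('q')(1)), -859), -1) = Pow(Add(Mul(-3, Mul(-8, 1)), -859), -1) = Pow(Add(Mul(-3, -8), -859), -1) = Pow(Add(24, -859), -1) = Pow(-835, -1) = Rational(-1, 835)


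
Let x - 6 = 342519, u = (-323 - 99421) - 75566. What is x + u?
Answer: 167215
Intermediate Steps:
u = -175310 (u = -99744 - 75566 = -175310)
x = 342525 (x = 6 + 342519 = 342525)
x + u = 342525 - 175310 = 167215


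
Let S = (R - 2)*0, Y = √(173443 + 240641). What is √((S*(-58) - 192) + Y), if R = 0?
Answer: √(-192 + 2*√103521) ≈ 21.248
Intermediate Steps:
Y = 2*√103521 (Y = √414084 = 2*√103521 ≈ 643.49)
S = 0 (S = (0 - 2)*0 = -2*0 = 0)
√((S*(-58) - 192) + Y) = √((0*(-58) - 192) + 2*√103521) = √((0 - 192) + 2*√103521) = √(-192 + 2*√103521)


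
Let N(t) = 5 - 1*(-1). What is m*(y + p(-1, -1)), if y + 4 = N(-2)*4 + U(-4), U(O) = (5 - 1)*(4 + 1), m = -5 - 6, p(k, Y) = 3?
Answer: -473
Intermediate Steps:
N(t) = 6 (N(t) = 5 + 1 = 6)
m = -11
U(O) = 20 (U(O) = 4*5 = 20)
y = 40 (y = -4 + (6*4 + 20) = -4 + (24 + 20) = -4 + 44 = 40)
m*(y + p(-1, -1)) = -11*(40 + 3) = -11*43 = -473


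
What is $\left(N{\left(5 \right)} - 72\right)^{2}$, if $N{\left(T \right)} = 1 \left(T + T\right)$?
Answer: $3844$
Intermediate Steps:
$N{\left(T \right)} = 2 T$ ($N{\left(T \right)} = 1 \cdot 2 T = 2 T$)
$\left(N{\left(5 \right)} - 72\right)^{2} = \left(2 \cdot 5 - 72\right)^{2} = \left(10 - 72\right)^{2} = \left(-62\right)^{2} = 3844$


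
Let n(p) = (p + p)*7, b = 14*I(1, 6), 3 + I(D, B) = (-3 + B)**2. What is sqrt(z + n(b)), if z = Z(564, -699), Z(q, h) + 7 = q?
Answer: sqrt(1733) ≈ 41.629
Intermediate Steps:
I(D, B) = -3 + (-3 + B)**2
b = 84 (b = 14*(-3 + (-3 + 6)**2) = 14*(-3 + 3**2) = 14*(-3 + 9) = 14*6 = 84)
Z(q, h) = -7 + q
n(p) = 14*p (n(p) = (2*p)*7 = 14*p)
z = 557 (z = -7 + 564 = 557)
sqrt(z + n(b)) = sqrt(557 + 14*84) = sqrt(557 + 1176) = sqrt(1733)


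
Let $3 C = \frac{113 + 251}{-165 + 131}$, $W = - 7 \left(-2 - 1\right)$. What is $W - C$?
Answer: $\frac{1253}{51} \approx 24.569$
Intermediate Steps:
$W = 21$ ($W = \left(-7\right) \left(-3\right) = 21$)
$C = - \frac{182}{51}$ ($C = \frac{\left(113 + 251\right) \frac{1}{-165 + 131}}{3} = \frac{364 \frac{1}{-34}}{3} = \frac{364 \left(- \frac{1}{34}\right)}{3} = \frac{1}{3} \left(- \frac{182}{17}\right) = - \frac{182}{51} \approx -3.5686$)
$W - C = 21 - - \frac{182}{51} = 21 + \frac{182}{51} = \frac{1253}{51}$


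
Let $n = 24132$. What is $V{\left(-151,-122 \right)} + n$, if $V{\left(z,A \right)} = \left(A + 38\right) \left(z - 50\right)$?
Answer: $41016$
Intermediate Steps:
$V{\left(z,A \right)} = \left(-50 + z\right) \left(38 + A\right)$ ($V{\left(z,A \right)} = \left(38 + A\right) \left(-50 + z\right) = \left(-50 + z\right) \left(38 + A\right)$)
$V{\left(-151,-122 \right)} + n = \left(-1900 - -6100 + 38 \left(-151\right) - -18422\right) + 24132 = \left(-1900 + 6100 - 5738 + 18422\right) + 24132 = 16884 + 24132 = 41016$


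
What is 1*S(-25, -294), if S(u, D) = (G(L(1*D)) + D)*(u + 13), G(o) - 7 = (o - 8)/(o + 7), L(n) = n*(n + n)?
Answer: 593320908/172879 ≈ 3432.0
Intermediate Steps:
L(n) = 2*n² (L(n) = n*(2*n) = 2*n²)
G(o) = 7 + (-8 + o)/(7 + o) (G(o) = 7 + (o - 8)/(o + 7) = 7 + (-8 + o)/(7 + o))
S(u, D) = (13 + u)*(D + (41 + 16*D²)/(7 + 2*D²)) (S(u, D) = ((41 + 8*(2*(1*D)²))/(7 + 2*(1*D)²) + D)*(u + 13) = ((41 + 8*(2*D²))/(7 + 2*D²) + D)*(13 + u) = ((41 + 16*D²)/(7 + 2*D²) + D)*(13 + u) = (D + (41 + 16*D²)/(7 + 2*D²))*(13 + u) = (13 + u)*(D + (41 + 16*D²)/(7 + 2*D²)))
1*S(-25, -294) = 1*((533 + 208*(-294)² - 25*(41 + 16*(-294)²) - 294*(7 + 2*(-294)²)*(13 - 25))/(7 + 2*(-294)²)) = 1*((533 + 208*86436 - 25*(41 + 16*86436) - 294*(7 + 2*86436)*(-12))/(7 + 2*86436)) = 1*((533 + 17978688 - 25*(41 + 1382976) - 294*(7 + 172872)*(-12))/(7 + 172872)) = 1*((533 + 17978688 - 25*1383017 - 294*172879*(-12))/172879) = 1*((533 + 17978688 - 34575425 + 609917112)/172879) = 1*((1/172879)*593320908) = 1*(593320908/172879) = 593320908/172879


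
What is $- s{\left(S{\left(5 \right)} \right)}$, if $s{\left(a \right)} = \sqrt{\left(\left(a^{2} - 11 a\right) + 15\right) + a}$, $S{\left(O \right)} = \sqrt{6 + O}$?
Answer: $- \sqrt{26 - 10 \sqrt{11}} \approx - 2.677 i$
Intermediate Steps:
$s{\left(a \right)} = \sqrt{15 + a^{2} - 10 a}$ ($s{\left(a \right)} = \sqrt{\left(15 + a^{2} - 11 a\right) + a} = \sqrt{15 + a^{2} - 10 a}$)
$- s{\left(S{\left(5 \right)} \right)} = - \sqrt{15 + \left(\sqrt{6 + 5}\right)^{2} - 10 \sqrt{6 + 5}} = - \sqrt{15 + \left(\sqrt{11}\right)^{2} - 10 \sqrt{11}} = - \sqrt{15 + 11 - 10 \sqrt{11}} = - \sqrt{26 - 10 \sqrt{11}}$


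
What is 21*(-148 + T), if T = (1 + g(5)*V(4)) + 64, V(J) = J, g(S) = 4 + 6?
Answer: -903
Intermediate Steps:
g(S) = 10
T = 105 (T = (1 + 10*4) + 64 = (1 + 40) + 64 = 41 + 64 = 105)
21*(-148 + T) = 21*(-148 + 105) = 21*(-43) = -903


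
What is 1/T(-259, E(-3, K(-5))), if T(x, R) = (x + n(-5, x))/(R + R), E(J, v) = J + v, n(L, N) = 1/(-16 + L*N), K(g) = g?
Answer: 5116/82815 ≈ 0.061776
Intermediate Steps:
T(x, R) = (x + 1/(-16 - 5*x))/(2*R) (T(x, R) = (x + 1/(-16 - 5*x))/(R + R) = (x + 1/(-16 - 5*x))/((2*R)) = (x + 1/(-16 - 5*x))*(1/(2*R)) = (x + 1/(-16 - 5*x))/(2*R))
1/T(-259, E(-3, K(-5))) = 1/((-1 - 259*(16 + 5*(-259)))/(2*(-3 - 5)*(16 + 5*(-259)))) = 1/((½)*(-1 - 259*(16 - 1295))/(-8*(16 - 1295))) = 1/((½)*(-⅛)*(-1 - 259*(-1279))/(-1279)) = 1/((½)*(-⅛)*(-1/1279)*(-1 + 331261)) = 1/((½)*(-⅛)*(-1/1279)*331260) = 1/(82815/5116) = 5116/82815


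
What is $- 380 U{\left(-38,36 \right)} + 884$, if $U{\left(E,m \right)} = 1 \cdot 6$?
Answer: $-1396$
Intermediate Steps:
$U{\left(E,m \right)} = 6$
$- 380 U{\left(-38,36 \right)} + 884 = \left(-380\right) 6 + 884 = -2280 + 884 = -1396$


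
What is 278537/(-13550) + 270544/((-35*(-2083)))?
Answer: -3328173757/197572550 ≈ -16.845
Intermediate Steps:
278537/(-13550) + 270544/((-35*(-2083))) = 278537*(-1/13550) + 270544/72905 = -278537/13550 + 270544*(1/72905) = -278537/13550 + 270544/72905 = -3328173757/197572550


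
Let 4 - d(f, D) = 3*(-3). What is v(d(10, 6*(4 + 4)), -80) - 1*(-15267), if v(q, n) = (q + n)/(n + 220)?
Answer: 2137313/140 ≈ 15267.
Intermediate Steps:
d(f, D) = 13 (d(f, D) = 4 - 3*(-3) = 4 - 1*(-9) = 4 + 9 = 13)
v(q, n) = (n + q)/(220 + n)
v(d(10, 6*(4 + 4)), -80) - 1*(-15267) = (-80 + 13)/(220 - 80) - 1*(-15267) = -67/140 + 15267 = 2137313/140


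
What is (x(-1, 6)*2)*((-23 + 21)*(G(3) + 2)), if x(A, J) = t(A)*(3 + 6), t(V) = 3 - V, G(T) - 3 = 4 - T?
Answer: -864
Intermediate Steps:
G(T) = 7 - T (G(T) = 3 + (4 - T) = 7 - T)
x(A, J) = 27 - 9*A (x(A, J) = (3 - A)*(3 + 6) = (3 - A)*9 = 27 - 9*A)
(x(-1, 6)*2)*((-23 + 21)*(G(3) + 2)) = ((27 - 9*(-1))*2)*((-23 + 21)*((7 - 1*3) + 2)) = ((27 + 9)*2)*(-2*((7 - 3) + 2)) = (36*2)*(-2*(4 + 2)) = 72*(-2*6) = 72*(-12) = -864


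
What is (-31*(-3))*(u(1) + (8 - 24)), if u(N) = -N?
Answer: -1581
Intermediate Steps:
(-31*(-3))*(u(1) + (8 - 24)) = (-31*(-3))*(-1*1 + (8 - 24)) = 93*(-1 - 16) = 93*(-17) = -1581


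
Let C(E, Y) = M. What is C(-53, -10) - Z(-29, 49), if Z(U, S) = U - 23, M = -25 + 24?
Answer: 51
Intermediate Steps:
M = -1
Z(U, S) = -23 + U
C(E, Y) = -1
C(-53, -10) - Z(-29, 49) = -1 - (-23 - 29) = -1 - 1*(-52) = -1 + 52 = 51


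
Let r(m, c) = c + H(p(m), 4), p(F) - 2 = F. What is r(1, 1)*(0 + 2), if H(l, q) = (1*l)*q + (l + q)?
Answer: 40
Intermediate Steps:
p(F) = 2 + F
H(l, q) = l + q + l*q (H(l, q) = l*q + (l + q) = l + q + l*q)
r(m, c) = 14 + c + 5*m (r(m, c) = c + ((2 + m) + 4 + (2 + m)*4) = c + ((2 + m) + 4 + (8 + 4*m)) = c + (14 + 5*m) = 14 + c + 5*m)
r(1, 1)*(0 + 2) = (14 + 1 + 5*1)*(0 + 2) = (14 + 1 + 5)*2 = 20*2 = 40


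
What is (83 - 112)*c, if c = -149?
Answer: 4321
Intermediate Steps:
(83 - 112)*c = (83 - 112)*(-149) = -29*(-149) = 4321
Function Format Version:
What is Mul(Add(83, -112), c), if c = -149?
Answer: 4321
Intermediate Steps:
Mul(Add(83, -112), c) = Mul(Add(83, -112), -149) = Mul(-29, -149) = 4321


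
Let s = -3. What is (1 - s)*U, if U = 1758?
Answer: 7032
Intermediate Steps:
(1 - s)*U = (1 - 1*(-3))*1758 = (1 + 3)*1758 = 4*1758 = 7032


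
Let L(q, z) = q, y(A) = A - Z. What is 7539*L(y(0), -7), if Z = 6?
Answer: -45234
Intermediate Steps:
y(A) = -6 + A (y(A) = A - 1*6 = A - 6 = -6 + A)
7539*L(y(0), -7) = 7539*(-6 + 0) = 7539*(-6) = -45234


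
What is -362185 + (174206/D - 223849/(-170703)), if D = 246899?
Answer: -15264708877332376/42146399997 ≈ -3.6218e+5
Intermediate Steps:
-362185 + (174206/D - 223849/(-170703)) = -362185 + (174206/246899 - 223849/(-170703)) = -362185 + (174206*(1/246899) - 223849*(-1/170703)) = -362185 + (174206/246899 + 223849/170703) = -362185 + 85005581069/42146399997 = -15264708877332376/42146399997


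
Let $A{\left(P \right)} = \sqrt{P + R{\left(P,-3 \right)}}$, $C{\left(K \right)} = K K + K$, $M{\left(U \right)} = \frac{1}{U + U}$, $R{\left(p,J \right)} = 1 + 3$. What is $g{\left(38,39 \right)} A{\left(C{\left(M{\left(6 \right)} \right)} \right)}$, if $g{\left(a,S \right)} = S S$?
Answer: $\frac{507 \sqrt{589}}{4} \approx 3076.1$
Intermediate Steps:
$g{\left(a,S \right)} = S^{2}$
$R{\left(p,J \right)} = 4$
$M{\left(U \right)} = \frac{1}{2 U}$
$C{\left(K \right)} = K + K^{2}$ ($C{\left(K \right)} = K^{2} + K = K + K^{2}$)
$A{\left(P \right)} = \sqrt{4 + P}$ ($A{\left(P \right)} = \sqrt{P + 4} = \sqrt{4 + P}$)
$g{\left(38,39 \right)} A{\left(C{\left(M{\left(6 \right)} \right)} \right)} = 39^{2} \sqrt{4 + \frac{1}{2 \cdot 6} \left(1 + \frac{1}{2 \cdot 6}\right)} = 1521 \sqrt{4 + \frac{1}{2} \cdot \frac{1}{6} \left(1 + \frac{1}{2} \cdot \frac{1}{6}\right)} = 1521 \sqrt{4 + \frac{1 + \frac{1}{12}}{12}} = 1521 \sqrt{4 + \frac{1}{12} \cdot \frac{13}{12}} = 1521 \sqrt{4 + \frac{13}{144}} = 1521 \sqrt{\frac{589}{144}} = 1521 \frac{\sqrt{589}}{12} = \frac{507 \sqrt{589}}{4}$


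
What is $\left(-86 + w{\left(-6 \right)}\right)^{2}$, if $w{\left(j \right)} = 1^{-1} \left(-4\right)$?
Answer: $8100$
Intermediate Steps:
$w{\left(j \right)} = -4$ ($w{\left(j \right)} = 1 \left(-4\right) = -4$)
$\left(-86 + w{\left(-6 \right)}\right)^{2} = \left(-86 - 4\right)^{2} = \left(-90\right)^{2} = 8100$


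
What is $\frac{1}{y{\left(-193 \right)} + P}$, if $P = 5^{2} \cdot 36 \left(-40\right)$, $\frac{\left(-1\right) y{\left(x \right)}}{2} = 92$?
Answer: $- \frac{1}{36184} \approx -2.7637 \cdot 10^{-5}$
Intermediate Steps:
$y{\left(x \right)} = -184$ ($y{\left(x \right)} = \left(-2\right) 92 = -184$)
$P = -36000$ ($P = 25 \cdot 36 \left(-40\right) = 900 \left(-40\right) = -36000$)
$\frac{1}{y{\left(-193 \right)} + P} = \frac{1}{-184 - 36000} = \frac{1}{-36184} = - \frac{1}{36184}$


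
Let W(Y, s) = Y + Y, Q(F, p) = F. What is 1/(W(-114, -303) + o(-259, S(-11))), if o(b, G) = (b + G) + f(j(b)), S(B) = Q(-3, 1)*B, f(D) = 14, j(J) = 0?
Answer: -1/440 ≈ -0.0022727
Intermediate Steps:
S(B) = -3*B
W(Y, s) = 2*Y
o(b, G) = 14 + G + b (o(b, G) = (b + G) + 14 = (G + b) + 14 = 14 + G + b)
1/(W(-114, -303) + o(-259, S(-11))) = 1/(2*(-114) + (14 - 3*(-11) - 259)) = 1/(-228 + (14 + 33 - 259)) = 1/(-228 - 212) = 1/(-440) = -1/440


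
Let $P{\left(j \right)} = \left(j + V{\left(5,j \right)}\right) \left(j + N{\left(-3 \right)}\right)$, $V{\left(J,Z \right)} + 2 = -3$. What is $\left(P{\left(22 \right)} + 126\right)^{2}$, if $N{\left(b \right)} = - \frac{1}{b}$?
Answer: $\frac{2301289}{9} \approx 2.557 \cdot 10^{5}$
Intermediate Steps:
$V{\left(J,Z \right)} = -5$ ($V{\left(J,Z \right)} = -2 - 3 = -5$)
$P{\left(j \right)} = \left(-5 + j\right) \left(\frac{1}{3} + j\right)$ ($P{\left(j \right)} = \left(j - 5\right) \left(j - \frac{1}{-3}\right) = \left(-5 + j\right) \left(j - - \frac{1}{3}\right) = \left(-5 + j\right) \left(j + \frac{1}{3}\right) = \left(-5 + j\right) \left(\frac{1}{3} + j\right)$)
$\left(P{\left(22 \right)} + 126\right)^{2} = \left(\left(- \frac{5}{3} + 22^{2} - \frac{308}{3}\right) + 126\right)^{2} = \left(\left(- \frac{5}{3} + 484 - \frac{308}{3}\right) + 126\right)^{2} = \left(\frac{1139}{3} + 126\right)^{2} = \left(\frac{1517}{3}\right)^{2} = \frac{2301289}{9}$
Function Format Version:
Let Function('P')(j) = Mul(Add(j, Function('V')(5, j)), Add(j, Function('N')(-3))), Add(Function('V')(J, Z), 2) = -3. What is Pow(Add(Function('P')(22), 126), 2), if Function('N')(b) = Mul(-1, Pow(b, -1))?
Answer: Rational(2301289, 9) ≈ 2.5570e+5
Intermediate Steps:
Function('V')(J, Z) = -5 (Function('V')(J, Z) = Add(-2, -3) = -5)
Function('P')(j) = Mul(Add(-5, j), Add(Rational(1, 3), j)) (Function('P')(j) = Mul(Add(j, -5), Add(j, Mul(-1, Pow(-3, -1)))) = Mul(Add(-5, j), Add(j, Mul(-1, Rational(-1, 3)))) = Mul(Add(-5, j), Add(j, Rational(1, 3))) = Mul(Add(-5, j), Add(Rational(1, 3), j)))
Pow(Add(Function('P')(22), 126), 2) = Pow(Add(Add(Rational(-5, 3), Pow(22, 2), Mul(Rational(-14, 3), 22)), 126), 2) = Pow(Add(Add(Rational(-5, 3), 484, Rational(-308, 3)), 126), 2) = Pow(Add(Rational(1139, 3), 126), 2) = Pow(Rational(1517, 3), 2) = Rational(2301289, 9)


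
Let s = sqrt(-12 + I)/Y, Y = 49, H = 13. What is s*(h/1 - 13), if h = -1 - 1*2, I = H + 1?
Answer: -16*sqrt(2)/49 ≈ -0.46178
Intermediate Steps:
I = 14 (I = 13 + 1 = 14)
h = -3 (h = -1 - 2 = -3)
s = sqrt(2)/49 (s = sqrt(-12 + 14)/49 = sqrt(2)*(1/49) = sqrt(2)/49 ≈ 0.028861)
s*(h/1 - 13) = (sqrt(2)/49)*(-3/1 - 13) = (sqrt(2)/49)*(-3*1 - 13) = (sqrt(2)/49)*(-3 - 13) = (sqrt(2)/49)*(-16) = -16*sqrt(2)/49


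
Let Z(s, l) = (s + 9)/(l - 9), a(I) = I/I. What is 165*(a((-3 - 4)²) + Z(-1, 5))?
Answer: -165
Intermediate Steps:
a(I) = 1
Z(s, l) = (9 + s)/(-9 + l)
165*(a((-3 - 4)²) + Z(-1, 5)) = 165*(1 + (9 - 1)/(-9 + 5)) = 165*(1 + 8/(-4)) = 165*(1 - ¼*8) = 165*(1 - 2) = 165*(-1) = -165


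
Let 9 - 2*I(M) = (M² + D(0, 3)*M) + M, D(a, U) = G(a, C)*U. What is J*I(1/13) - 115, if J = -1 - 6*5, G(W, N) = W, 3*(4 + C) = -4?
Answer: -85587/338 ≈ -253.22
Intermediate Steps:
C = -16/3 (C = -4 + (⅓)*(-4) = -4 - 4/3 = -16/3 ≈ -5.3333)
D(a, U) = U*a (D(a, U) = a*U = U*a)
I(M) = 9/2 - M/2 - M²/2 (I(M) = 9/2 - ((M² + (3*0)*M) + M)/2 = 9/2 - ((M² + 0*M) + M)/2 = 9/2 - ((M² + 0) + M)/2 = 9/2 - (M² + M)/2 = 9/2 - (M + M²)/2 = 9/2 + (-M/2 - M²/2) = 9/2 - M/2 - M²/2)
J = -31 (J = -1 - 30 = -31)
J*I(1/13) - 115 = -31*(9/2 - ½/13 - (1/13)²/2) - 115 = -31*(9/2 - ½*1/13 - (1/13)²/2) - 115 = -31*(9/2 - 1/26 - ½*1/169) - 115 = -31*(9/2 - 1/26 - 1/338) - 115 = -31*1507/338 - 115 = -46717/338 - 115 = -85587/338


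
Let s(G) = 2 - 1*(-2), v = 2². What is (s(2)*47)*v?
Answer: 752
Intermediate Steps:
v = 4
s(G) = 4 (s(G) = 2 + 2 = 4)
(s(2)*47)*v = (4*47)*4 = 188*4 = 752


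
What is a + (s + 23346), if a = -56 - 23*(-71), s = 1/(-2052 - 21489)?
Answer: 586712342/23541 ≈ 24923.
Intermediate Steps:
s = -1/23541 (s = 1/(-23541) = -1/23541 ≈ -4.2479e-5)
a = 1577 (a = -56 + 1633 = 1577)
a + (s + 23346) = 1577 + (-1/23541 + 23346) = 1577 + 549588185/23541 = 586712342/23541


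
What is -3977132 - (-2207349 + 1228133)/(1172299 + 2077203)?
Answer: -6461848704524/1624751 ≈ -3.9771e+6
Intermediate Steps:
-3977132 - (-2207349 + 1228133)/(1172299 + 2077203) = -3977132 - (-979216)/3249502 = -3977132 - 1*(-489608/1624751) = -3977132 + 489608/1624751 = -6461848704524/1624751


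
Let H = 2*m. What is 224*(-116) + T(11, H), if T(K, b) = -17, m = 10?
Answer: -26001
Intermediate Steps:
H = 20 (H = 2*10 = 20)
224*(-116) + T(11, H) = 224*(-116) - 17 = -25984 - 17 = -26001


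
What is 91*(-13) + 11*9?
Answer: -1084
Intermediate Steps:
91*(-13) + 11*9 = -1183 + 99 = -1084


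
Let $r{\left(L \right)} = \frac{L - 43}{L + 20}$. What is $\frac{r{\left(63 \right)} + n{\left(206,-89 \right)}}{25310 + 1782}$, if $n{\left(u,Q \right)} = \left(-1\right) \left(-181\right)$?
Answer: $\frac{15043}{2248636} \approx 0.0066898$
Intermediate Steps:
$r{\left(L \right)} = \frac{-43 + L}{20 + L}$
$n{\left(u,Q \right)} = 181$
$\frac{r{\left(63 \right)} + n{\left(206,-89 \right)}}{25310 + 1782} = \frac{\frac{-43 + 63}{20 + 63} + 181}{25310 + 1782} = \frac{\frac{1}{83} \cdot 20 + 181}{27092} = \left(\frac{1}{83} \cdot 20 + 181\right) \frac{1}{27092} = \left(\frac{20}{83} + 181\right) \frac{1}{27092} = \frac{15043}{83} \cdot \frac{1}{27092} = \frac{15043}{2248636}$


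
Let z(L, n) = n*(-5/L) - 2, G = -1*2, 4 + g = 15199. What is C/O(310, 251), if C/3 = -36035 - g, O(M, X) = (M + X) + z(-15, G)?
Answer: -92214/335 ≈ -275.27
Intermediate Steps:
g = 15195 (g = -4 + 15199 = 15195)
G = -2
z(L, n) = -2 - 5*n/L (z(L, n) = -5*n/L - 2 = -2 - 5*n/L)
O(M, X) = -8/3 + M + X (O(M, X) = (M + X) + (-2 - 5*(-2)/(-15)) = (M + X) + (-2 - 5*(-2)*(-1/15)) = (M + X) + (-2 - 2/3) = (M + X) - 8/3 = -8/3 + M + X)
C = -153690 (C = 3*(-36035 - 1*15195) = 3*(-36035 - 15195) = 3*(-51230) = -153690)
C/O(310, 251) = -153690/(-8/3 + 310 + 251) = -153690/1675/3 = -153690*3/1675 = -92214/335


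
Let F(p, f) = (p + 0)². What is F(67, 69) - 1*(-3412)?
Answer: 7901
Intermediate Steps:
F(p, f) = p²
F(67, 69) - 1*(-3412) = 67² - 1*(-3412) = 4489 + 3412 = 7901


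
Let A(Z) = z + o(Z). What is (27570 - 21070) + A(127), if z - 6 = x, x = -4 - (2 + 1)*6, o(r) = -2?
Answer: 6482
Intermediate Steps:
x = -22 (x = -4 - 3*6 = -4 - 1*18 = -4 - 18 = -22)
z = -16 (z = 6 - 22 = -16)
A(Z) = -18 (A(Z) = -16 - 2 = -18)
(27570 - 21070) + A(127) = (27570 - 21070) - 18 = 6500 - 18 = 6482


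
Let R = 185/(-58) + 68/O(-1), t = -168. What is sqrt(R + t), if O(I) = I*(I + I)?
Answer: I*sqrt(461506)/58 ≈ 11.713*I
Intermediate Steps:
O(I) = 2*I**2 (O(I) = I*(2*I) = 2*I**2)
R = 1787/58 (R = 185/(-58) + 68/((2*(-1)**2)) = 185*(-1/58) + 68/((2*1)) = -185/58 + 68/2 = -185/58 + 68*(1/2) = -185/58 + 34 = 1787/58 ≈ 30.810)
sqrt(R + t) = sqrt(1787/58 - 168) = sqrt(-7957/58) = I*sqrt(461506)/58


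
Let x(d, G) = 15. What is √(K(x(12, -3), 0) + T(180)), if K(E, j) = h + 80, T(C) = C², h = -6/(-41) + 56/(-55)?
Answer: 3*√18350797630/2255 ≈ 180.22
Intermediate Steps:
h = -1966/2255 (h = -6*(-1/41) + 56*(-1/55) = 6/41 - 56/55 = -1966/2255 ≈ -0.87184)
K(E, j) = 178434/2255 (K(E, j) = -1966/2255 + 80 = 178434/2255)
√(K(x(12, -3), 0) + T(180)) = √(178434/2255 + 180²) = √(178434/2255 + 32400) = √(73240434/2255) = 3*√18350797630/2255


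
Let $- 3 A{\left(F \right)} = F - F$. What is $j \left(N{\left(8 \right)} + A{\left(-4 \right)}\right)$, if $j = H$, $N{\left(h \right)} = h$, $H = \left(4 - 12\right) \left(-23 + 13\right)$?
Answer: $640$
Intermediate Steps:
$H = 80$ ($H = \left(-8\right) \left(-10\right) = 80$)
$j = 80$
$A{\left(F \right)} = 0$ ($A{\left(F \right)} = - \frac{F - F}{3} = \left(- \frac{1}{3}\right) 0 = 0$)
$j \left(N{\left(8 \right)} + A{\left(-4 \right)}\right) = 80 \left(8 + 0\right) = 80 \cdot 8 = 640$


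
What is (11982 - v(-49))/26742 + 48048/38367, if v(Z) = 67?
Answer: 27651467/16285878 ≈ 1.6979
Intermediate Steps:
(11982 - v(-49))/26742 + 48048/38367 = (11982 - 1*67)/26742 + 48048/38367 = (11982 - 67)*(1/26742) + 48048*(1/38367) = 11915*(1/26742) + 2288/1827 = 11915/26742 + 2288/1827 = 27651467/16285878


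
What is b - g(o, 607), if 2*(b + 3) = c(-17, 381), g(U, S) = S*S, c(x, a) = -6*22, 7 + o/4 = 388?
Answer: -368518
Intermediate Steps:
o = 1524 (o = -28 + 4*388 = -28 + 1552 = 1524)
c(x, a) = -132
g(U, S) = S²
b = -69 (b = -3 + (½)*(-132) = -3 - 66 = -69)
b - g(o, 607) = -69 - 1*607² = -69 - 1*368449 = -69 - 368449 = -368518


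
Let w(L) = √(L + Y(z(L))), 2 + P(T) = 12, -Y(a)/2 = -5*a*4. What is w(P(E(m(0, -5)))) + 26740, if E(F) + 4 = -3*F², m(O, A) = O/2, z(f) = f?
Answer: 26740 + √410 ≈ 26760.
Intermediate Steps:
m(O, A) = O/2 (m(O, A) = O*(½) = O/2)
Y(a) = 40*a (Y(a) = -2*(-5*a)*4 = -(-40)*a = 40*a)
E(F) = -4 - 3*F²
P(T) = 10 (P(T) = -2 + 12 = 10)
w(L) = √41*√L (w(L) = √(L + 40*L) = √(41*L) = √41*√L)
w(P(E(m(0, -5)))) + 26740 = √41*√10 + 26740 = √410 + 26740 = 26740 + √410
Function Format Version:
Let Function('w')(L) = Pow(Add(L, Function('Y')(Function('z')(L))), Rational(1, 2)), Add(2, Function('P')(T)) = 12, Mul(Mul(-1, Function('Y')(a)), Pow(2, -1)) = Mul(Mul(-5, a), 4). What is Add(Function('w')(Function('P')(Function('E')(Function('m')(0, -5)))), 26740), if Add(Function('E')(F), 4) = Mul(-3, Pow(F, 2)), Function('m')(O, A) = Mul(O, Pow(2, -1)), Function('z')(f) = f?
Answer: Add(26740, Pow(410, Rational(1, 2))) ≈ 26760.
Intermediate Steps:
Function('m')(O, A) = Mul(Rational(1, 2), O) (Function('m')(O, A) = Mul(O, Rational(1, 2)) = Mul(Rational(1, 2), O))
Function('Y')(a) = Mul(40, a) (Function('Y')(a) = Mul(-2, Mul(Mul(-5, a), 4)) = Mul(-2, Mul(-20, a)) = Mul(40, a))
Function('E')(F) = Add(-4, Mul(-3, Pow(F, 2)))
Function('P')(T) = 10 (Function('P')(T) = Add(-2, 12) = 10)
Function('w')(L) = Mul(Pow(41, Rational(1, 2)), Pow(L, Rational(1, 2))) (Function('w')(L) = Pow(Add(L, Mul(40, L)), Rational(1, 2)) = Pow(Mul(41, L), Rational(1, 2)) = Mul(Pow(41, Rational(1, 2)), Pow(L, Rational(1, 2))))
Add(Function('w')(Function('P')(Function('E')(Function('m')(0, -5)))), 26740) = Add(Mul(Pow(41, Rational(1, 2)), Pow(10, Rational(1, 2))), 26740) = Add(Pow(410, Rational(1, 2)), 26740) = Add(26740, Pow(410, Rational(1, 2)))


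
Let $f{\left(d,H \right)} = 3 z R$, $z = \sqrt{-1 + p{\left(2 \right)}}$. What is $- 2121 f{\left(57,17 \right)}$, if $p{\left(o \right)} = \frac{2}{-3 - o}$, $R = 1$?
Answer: $- \frac{6363 i \sqrt{35}}{5} \approx - 7528.8 i$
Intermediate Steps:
$z = \frac{i \sqrt{35}}{5}$ ($z = \sqrt{-1 - \frac{2}{3 + 2}} = \sqrt{-1 - \frac{2}{5}} = \sqrt{- \frac{7}{5}} = \frac{i \sqrt{35}}{5} \approx 1.1832 i$)
$f{\left(d,H \right)} = \frac{3 i \sqrt{35}}{5}$ ($f{\left(d,H \right)} = 3 \frac{i \sqrt{35}}{5} \cdot 1 = \frac{3 i \sqrt{35}}{5} \cdot 1 = \frac{3 i \sqrt{35}}{5}$)
$- 2121 f{\left(57,17 \right)} = - 2121 \frac{3 i \sqrt{35}}{5} = - \frac{6363 i \sqrt{35}}{5}$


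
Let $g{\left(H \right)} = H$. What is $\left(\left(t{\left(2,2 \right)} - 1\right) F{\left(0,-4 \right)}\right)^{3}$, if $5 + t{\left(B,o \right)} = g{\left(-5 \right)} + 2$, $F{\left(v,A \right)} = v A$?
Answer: $0$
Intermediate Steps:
$F{\left(v,A \right)} = A v$
$t{\left(B,o \right)} = -8$ ($t{\left(B,o \right)} = -5 + \left(-5 + 2\right) = -5 - 3 = -8$)
$\left(\left(t{\left(2,2 \right)} - 1\right) F{\left(0,-4 \right)}\right)^{3} = \left(\left(-8 - 1\right) \left(\left(-4\right) 0\right)\right)^{3} = \left(\left(-9\right) 0\right)^{3} = 0^{3} = 0$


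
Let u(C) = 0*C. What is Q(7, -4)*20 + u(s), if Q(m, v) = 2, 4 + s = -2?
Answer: 40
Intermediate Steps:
s = -6 (s = -4 - 2 = -6)
u(C) = 0
Q(7, -4)*20 + u(s) = 2*20 + 0 = 40 + 0 = 40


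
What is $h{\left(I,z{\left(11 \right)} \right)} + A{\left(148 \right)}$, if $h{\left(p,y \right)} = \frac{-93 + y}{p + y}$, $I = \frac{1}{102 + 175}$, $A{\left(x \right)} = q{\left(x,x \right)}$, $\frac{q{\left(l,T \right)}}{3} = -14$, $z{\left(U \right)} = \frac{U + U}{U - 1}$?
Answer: $- \frac{126971}{1526} \approx -83.205$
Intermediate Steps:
$z{\left(U \right)} = \frac{2 U}{-1 + U}$
$q{\left(l,T \right)} = -42$ ($q{\left(l,T \right)} = 3 \left(-14\right) = -42$)
$A{\left(x \right)} = -42$
$I = \frac{1}{277} \approx 0.0036101$
$h{\left(p,y \right)} = \frac{-93 + y}{p + y}$
$h{\left(I,z{\left(11 \right)} \right)} + A{\left(148 \right)} = \frac{-93 + 2 \cdot 11 \frac{1}{-1 + 11}}{\frac{1}{277} + 2 \cdot 11 \frac{1}{-1 + 11}} - 42 = \frac{-93 + 2 \cdot 11 \cdot \frac{1}{10}}{\frac{1}{277} + 2 \cdot 11 \cdot \frac{1}{10}} - 42 = \frac{-93 + \frac{11}{5}}{\frac{1}{277} + \frac{11}{5}} - 42 = \frac{1}{\frac{3052}{1385}} \left(- \frac{454}{5}\right) - 42 = \frac{1385}{3052} \left(- \frac{454}{5}\right) - 42 = - \frac{62879}{1526} - 42 = - \frac{126971}{1526}$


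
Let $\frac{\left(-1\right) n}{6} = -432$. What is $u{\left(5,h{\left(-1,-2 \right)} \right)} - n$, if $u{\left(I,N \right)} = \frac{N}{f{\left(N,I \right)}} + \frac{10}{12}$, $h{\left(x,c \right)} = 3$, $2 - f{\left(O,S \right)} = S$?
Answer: $- \frac{15553}{6} \approx -2592.2$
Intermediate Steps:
$n = 2592$ ($n = \left(-6\right) \left(-432\right) = 2592$)
$f{\left(O,S \right)} = 2 - S$
$u{\left(I,N \right)} = \frac{5}{6} + \frac{N}{2 - I}$ ($u{\left(I,N \right)} = \frac{N}{2 - I} + \frac{10}{12} = \frac{N}{2 - I} + 10 \cdot \frac{1}{12} = \frac{N}{2 - I} + \frac{5}{6} = \frac{5}{6} + \frac{N}{2 - I}$)
$u{\left(5,h{\left(-1,-2 \right)} \right)} - n = \left(\frac{5}{6} - \frac{3}{-2 + 5}\right) - 2592 = \left(\frac{5}{6} - \frac{3}{3}\right) - 2592 = \left(\frac{5}{6} - 3 \cdot \frac{1}{3}\right) - 2592 = \left(\frac{5}{6} - 1\right) - 2592 = - \frac{1}{6} - 2592 = - \frac{15553}{6}$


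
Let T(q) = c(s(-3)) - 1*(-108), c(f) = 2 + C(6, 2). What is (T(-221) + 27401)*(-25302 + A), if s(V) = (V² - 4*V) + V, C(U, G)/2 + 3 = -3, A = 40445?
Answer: 416417357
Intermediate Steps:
C(U, G) = -12 (C(U, G) = -6 + 2*(-3) = -6 - 6 = -12)
s(V) = V² - 3*V
c(f) = -10 (c(f) = 2 - 12 = -10)
T(q) = 98 (T(q) = -10 - 1*(-108) = -10 + 108 = 98)
(T(-221) + 27401)*(-25302 + A) = (98 + 27401)*(-25302 + 40445) = 27499*15143 = 416417357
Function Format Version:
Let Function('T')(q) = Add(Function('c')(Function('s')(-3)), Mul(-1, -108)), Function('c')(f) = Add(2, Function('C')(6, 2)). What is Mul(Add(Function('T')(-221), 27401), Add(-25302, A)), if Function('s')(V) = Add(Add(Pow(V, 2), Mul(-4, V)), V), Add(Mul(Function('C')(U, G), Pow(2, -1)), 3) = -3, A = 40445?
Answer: 416417357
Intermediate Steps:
Function('C')(U, G) = -12 (Function('C')(U, G) = Add(-6, Mul(2, -3)) = Add(-6, -6) = -12)
Function('s')(V) = Add(Pow(V, 2), Mul(-3, V))
Function('c')(f) = -10 (Function('c')(f) = Add(2, -12) = -10)
Function('T')(q) = 98 (Function('T')(q) = Add(-10, Mul(-1, -108)) = Add(-10, 108) = 98)
Mul(Add(Function('T')(-221), 27401), Add(-25302, A)) = Mul(Add(98, 27401), Add(-25302, 40445)) = Mul(27499, 15143) = 416417357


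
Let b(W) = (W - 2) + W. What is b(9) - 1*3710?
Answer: -3694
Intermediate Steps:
b(W) = -2 + 2*W (b(W) = (-2 + W) + W = -2 + 2*W)
b(9) - 1*3710 = (-2 + 2*9) - 1*3710 = (-2 + 18) - 3710 = 16 - 3710 = -3694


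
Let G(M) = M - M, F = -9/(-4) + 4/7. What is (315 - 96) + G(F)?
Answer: 219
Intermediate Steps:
F = 79/28 (F = -9*(-¼) + 4*(⅐) = 9/4 + 4/7 = 79/28 ≈ 2.8214)
G(M) = 0
(315 - 96) + G(F) = (315 - 96) + 0 = 219 + 0 = 219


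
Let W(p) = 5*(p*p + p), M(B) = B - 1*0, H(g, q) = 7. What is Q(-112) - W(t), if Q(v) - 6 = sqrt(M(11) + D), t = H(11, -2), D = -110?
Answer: -274 + 3*I*sqrt(11) ≈ -274.0 + 9.9499*I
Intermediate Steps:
M(B) = B (M(B) = B + 0 = B)
t = 7
W(p) = 5*p + 5*p**2 (W(p) = 5*(p**2 + p) = 5*(p + p**2) = 5*p + 5*p**2)
Q(v) = 6 + 3*I*sqrt(11) (Q(v) = 6 + sqrt(11 - 110) = 6 + sqrt(-99) = 6 + 3*I*sqrt(11))
Q(-112) - W(t) = (6 + 3*I*sqrt(11)) - 5*7*(1 + 7) = (6 + 3*I*sqrt(11)) - 5*7*8 = (6 + 3*I*sqrt(11)) - 1*280 = (6 + 3*I*sqrt(11)) - 280 = -274 + 3*I*sqrt(11)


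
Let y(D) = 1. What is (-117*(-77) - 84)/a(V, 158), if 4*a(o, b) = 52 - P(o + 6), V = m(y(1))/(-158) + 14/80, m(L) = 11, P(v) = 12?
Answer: 1785/2 ≈ 892.50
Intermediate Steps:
V = 333/3160 (V = 11/(-158) + 14/80 = 11*(-1/158) + 14*(1/80) = -11/158 + 7/40 = 333/3160 ≈ 0.10538)
a(o, b) = 10 (a(o, b) = (52 - 1*12)/4 = (52 - 12)/4 = (¼)*40 = 10)
(-117*(-77) - 84)/a(V, 158) = (-117*(-77) - 84)/10 = (9009 - 84)*(⅒) = 8925*(⅒) = 1785/2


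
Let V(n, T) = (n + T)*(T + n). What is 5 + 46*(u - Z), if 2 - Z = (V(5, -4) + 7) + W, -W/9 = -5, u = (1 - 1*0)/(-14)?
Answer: 16434/7 ≈ 2347.7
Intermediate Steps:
V(n, T) = (T + n)**2 (V(n, T) = (T + n)*(T + n) = (T + n)**2)
u = -1/14 (u = (1 + 0)*(-1/14) = 1*(-1/14) = -1/14 ≈ -0.071429)
W = 45 (W = -9*(-5) = 45)
Z = -51 (Z = 2 - (((-4 + 5)**2 + 7) + 45) = 2 - ((1**2 + 7) + 45) = 2 - ((1 + 7) + 45) = 2 - (8 + 45) = 2 - 1*53 = 2 - 53 = -51)
5 + 46*(u - Z) = 5 + 46*(-1/14 - 1*(-51)) = 5 + 46*(-1/14 + 51) = 5 + 46*(713/14) = 5 + 16399/7 = 16434/7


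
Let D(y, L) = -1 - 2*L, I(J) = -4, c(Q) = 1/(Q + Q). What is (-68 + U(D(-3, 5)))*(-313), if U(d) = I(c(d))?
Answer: 22536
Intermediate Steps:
c(Q) = 1/(2*Q)
U(d) = -4
(-68 + U(D(-3, 5)))*(-313) = (-68 - 4)*(-313) = -72*(-313) = 22536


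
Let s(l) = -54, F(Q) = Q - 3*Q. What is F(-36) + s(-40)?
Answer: 18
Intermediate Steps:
F(Q) = -2*Q
F(-36) + s(-40) = -2*(-36) - 54 = 72 - 54 = 18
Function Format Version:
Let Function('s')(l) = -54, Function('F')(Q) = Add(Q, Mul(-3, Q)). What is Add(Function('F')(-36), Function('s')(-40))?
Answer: 18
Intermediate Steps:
Function('F')(Q) = Mul(-2, Q)
Add(Function('F')(-36), Function('s')(-40)) = Add(Mul(-2, -36), -54) = Add(72, -54) = 18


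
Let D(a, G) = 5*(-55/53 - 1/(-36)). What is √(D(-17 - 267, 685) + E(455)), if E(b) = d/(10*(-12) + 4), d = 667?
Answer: I*√1092118/318 ≈ 3.2863*I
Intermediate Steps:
D(a, G) = -9635/1908 (D(a, G) = 5*(-55*1/53 - 1*(-1/36)) = 5*(-55/53 + 1/36) = 5*(-1927/1908) = -9635/1908)
E(b) = -23/4 (E(b) = 667/(10*(-12) + 4) = 667/(-120 + 4) = 667/(-116) = 667*(-1/116) = -23/4)
√(D(-17 - 267, 685) + E(455)) = √(-9635/1908 - 23/4) = √(-10303/954) = I*√1092118/318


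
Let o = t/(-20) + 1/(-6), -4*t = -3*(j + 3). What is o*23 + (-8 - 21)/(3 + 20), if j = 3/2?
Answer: -99089/11040 ≈ -8.9754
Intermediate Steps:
j = 3/2 (j = 3*(½) = 3/2 ≈ 1.5000)
t = 27/8 (t = -(-3)*(3/2 + 3)/4 = -(-3)*9/(4*2) = -¼*(-27/2) = 27/8 ≈ 3.3750)
o = -161/480 (o = (27/8)/(-20) + 1/(-6) = (27/8)*(-1/20) + 1*(-⅙) = -27/160 - ⅙ = -161/480 ≈ -0.33542)
o*23 + (-8 - 21)/(3 + 20) = -161/480*23 + (-8 - 21)/(3 + 20) = -3703/480 - 29/23 = -99089/11040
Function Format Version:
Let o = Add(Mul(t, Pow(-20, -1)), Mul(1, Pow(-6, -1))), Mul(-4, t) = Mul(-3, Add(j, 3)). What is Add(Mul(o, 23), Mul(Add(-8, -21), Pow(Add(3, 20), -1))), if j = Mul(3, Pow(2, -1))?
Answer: Rational(-99089, 11040) ≈ -8.9754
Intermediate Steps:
j = Rational(3, 2) (j = Mul(3, Rational(1, 2)) = Rational(3, 2) ≈ 1.5000)
t = Rational(27, 8) (t = Mul(Rational(-1, 4), Mul(-3, Add(Rational(3, 2), 3))) = Mul(Rational(-1, 4), Mul(-3, Rational(9, 2))) = Mul(Rational(-1, 4), Rational(-27, 2)) = Rational(27, 8) ≈ 3.3750)
o = Rational(-161, 480) (o = Add(Mul(Rational(27, 8), Pow(-20, -1)), Mul(1, Pow(-6, -1))) = Add(Mul(Rational(27, 8), Rational(-1, 20)), Mul(1, Rational(-1, 6))) = Add(Rational(-27, 160), Rational(-1, 6)) = Rational(-161, 480) ≈ -0.33542)
Add(Mul(o, 23), Mul(Add(-8, -21), Pow(Add(3, 20), -1))) = Add(Mul(Rational(-161, 480), 23), Mul(Add(-8, -21), Pow(Add(3, 20), -1))) = Add(Rational(-3703, 480), Mul(-29, Pow(23, -1))) = Add(Rational(-3703, 480), Mul(-29, Rational(1, 23))) = Add(Rational(-3703, 480), Rational(-29, 23)) = Rational(-99089, 11040)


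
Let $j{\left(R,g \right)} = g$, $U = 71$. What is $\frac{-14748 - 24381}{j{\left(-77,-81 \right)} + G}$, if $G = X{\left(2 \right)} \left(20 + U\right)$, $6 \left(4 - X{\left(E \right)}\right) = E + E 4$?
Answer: $- \frac{117387}{394} \approx -297.94$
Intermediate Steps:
$X{\left(E \right)} = 4 - \frac{5 E}{6}$ ($X{\left(E \right)} = 4 - \frac{E + E 4}{6} = 4 - \frac{E + 4 E}{6} = 4 - \frac{5 E}{6}$)
$G = \frac{637}{3}$ ($G = \left(4 - \frac{5}{3}\right) \left(20 + 71\right) = \left(4 - \frac{5}{3}\right) 91 = \frac{7}{3} \cdot 91 = \frac{637}{3} \approx 212.33$)
$\frac{-14748 - 24381}{j{\left(-77,-81 \right)} + G} = \frac{-14748 - 24381}{-81 + \frac{637}{3}} = - \frac{39129}{\frac{394}{3}} = \left(-39129\right) \frac{3}{394} = - \frac{117387}{394}$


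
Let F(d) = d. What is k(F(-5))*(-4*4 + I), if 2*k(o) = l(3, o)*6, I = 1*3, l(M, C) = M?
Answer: -117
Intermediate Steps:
I = 3
k(o) = 9 (k(o) = (3*6)/2 = (1/2)*18 = 9)
k(F(-5))*(-4*4 + I) = 9*(-4*4 + 3) = 9*(-16 + 3) = 9*(-13) = -117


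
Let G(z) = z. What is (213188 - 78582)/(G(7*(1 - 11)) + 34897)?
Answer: 134606/34827 ≈ 3.8650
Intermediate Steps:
(213188 - 78582)/(G(7*(1 - 11)) + 34897) = (213188 - 78582)/(7*(1 - 11) + 34897) = 134606/(7*(-10) + 34897) = 134606/(-70 + 34897) = 134606/34827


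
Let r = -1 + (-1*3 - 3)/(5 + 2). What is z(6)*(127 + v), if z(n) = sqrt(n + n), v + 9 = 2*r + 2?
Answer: 1628*sqrt(3)/7 ≈ 402.83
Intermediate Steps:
r = -13/7 (r = -1 + (-3 - 3)/7 = -1 - 6*1/7 = -1 - 6/7 = -13/7 ≈ -1.8571)
v = -75/7 (v = -9 + (2*(-13/7) + 2) = -9 + (-26/7 + 2) = -9 - 12/7 = -75/7 ≈ -10.714)
z(n) = sqrt(2)*sqrt(n) (z(n) = sqrt(2*n) = sqrt(2)*sqrt(n))
z(6)*(127 + v) = (sqrt(2)*sqrt(6))*(127 - 75/7) = (2*sqrt(3))*(814/7) = 1628*sqrt(3)/7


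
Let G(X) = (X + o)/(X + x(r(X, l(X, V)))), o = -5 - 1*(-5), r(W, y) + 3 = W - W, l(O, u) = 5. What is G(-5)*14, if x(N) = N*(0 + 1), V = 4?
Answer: 35/4 ≈ 8.7500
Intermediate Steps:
r(W, y) = -3 (r(W, y) = -3 + (W - W) = -3 + 0 = -3)
o = 0 (o = -5 + 5 = 0)
x(N) = N (x(N) = N*1 = N)
G(X) = X/(-3 + X) (G(X) = (X + 0)/(X - 3) = X/(-3 + X))
G(-5)*14 = -5/(-3 - 5)*14 = -5/(-8)*14 = -5*(-⅛)*14 = (5/8)*14 = 35/4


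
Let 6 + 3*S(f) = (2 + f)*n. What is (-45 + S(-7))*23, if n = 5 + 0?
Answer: -3818/3 ≈ -1272.7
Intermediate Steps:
n = 5
S(f) = 4/3 + 5*f/3 (S(f) = -2 + ((2 + f)*5)/3 = -2 + (10 + 5*f)/3 = -2 + (10/3 + 5*f/3) = 4/3 + 5*f/3)
(-45 + S(-7))*23 = (-45 + (4/3 + (5/3)*(-7)))*23 = (-45 + (4/3 - 35/3))*23 = (-45 - 31/3)*23 = -166/3*23 = -3818/3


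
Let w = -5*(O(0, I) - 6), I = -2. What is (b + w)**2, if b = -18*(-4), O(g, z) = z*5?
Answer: 23104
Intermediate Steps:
O(g, z) = 5*z
b = 72
w = 80 (w = -5*(5*(-2) - 6) = -5*(-10 - 6) = -5*(-16) = 80)
(b + w)**2 = (72 + 80)**2 = 152**2 = 23104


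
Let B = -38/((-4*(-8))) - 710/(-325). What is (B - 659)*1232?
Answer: -52692871/65 ≈ -8.1066e+5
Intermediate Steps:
B = 1037/1040 (B = -38/32 - 710*(-1/325) = -38*1/32 + 142/65 = -19/16 + 142/65 = 1037/1040 ≈ 0.99712)
(B - 659)*1232 = (1037/1040 - 659)*1232 = -684323/1040*1232 = -52692871/65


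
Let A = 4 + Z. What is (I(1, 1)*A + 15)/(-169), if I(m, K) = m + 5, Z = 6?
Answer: -75/169 ≈ -0.44379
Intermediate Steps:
I(m, K) = 5 + m
A = 10 (A = 4 + 6 = 10)
(I(1, 1)*A + 15)/(-169) = ((5 + 1)*10 + 15)/(-169) = (6*10 + 15)*(-1/169) = (60 + 15)*(-1/169) = 75*(-1/169) = -75/169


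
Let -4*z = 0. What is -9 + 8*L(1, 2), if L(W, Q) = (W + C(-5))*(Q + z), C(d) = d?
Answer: -73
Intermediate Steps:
z = 0 (z = -¼*0 = 0)
L(W, Q) = Q*(-5 + W) (L(W, Q) = (W - 5)*(Q + 0) = (-5 + W)*Q = Q*(-5 + W))
-9 + 8*L(1, 2) = -9 + 8*(2*(-5 + 1)) = -9 + 8*(2*(-4)) = -9 + 8*(-8) = -9 - 64 = -73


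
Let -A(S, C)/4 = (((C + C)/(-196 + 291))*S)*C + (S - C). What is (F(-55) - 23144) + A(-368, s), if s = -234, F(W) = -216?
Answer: 159033384/95 ≈ 1.6740e+6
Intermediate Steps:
A(S, C) = -4*S + 4*C - 8*S*C²/95 (A(S, C) = -4*((((C + C)/(-196 + 291))*S)*C + (S - C)) = -4*((((2*C)/95)*S)*C + (S - C)) = -4*((((2*C)*(1/95))*S)*C + (S - C)) = -4*(((2*C/95)*S)*C + (S - C)) = -4*((2*C*S/95)*C + (S - C)) = -4*(2*S*C²/95 + (S - C)) = -4*(S - C + 2*S*C²/95) = -4*S + 4*C - 8*S*C²/95)
(F(-55) - 23144) + A(-368, s) = (-216 - 23144) + (-4*(-368) + 4*(-234) - 8/95*(-368)*(-234)²) = -23360 + (1472 - 936 - 8/95*(-368)*54756) = -23360 + (1472 - 936 + 161201664/95) = -23360 + 161252584/95 = 159033384/95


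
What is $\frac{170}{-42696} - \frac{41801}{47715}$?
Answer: $- \frac{298807841}{339539940} \approx -0.88004$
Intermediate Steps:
$\frac{170}{-42696} - \frac{41801}{47715} = 170 \left(- \frac{1}{42696}\right) - \frac{41801}{47715} = - \frac{85}{21348} - \frac{41801}{47715} = - \frac{298807841}{339539940}$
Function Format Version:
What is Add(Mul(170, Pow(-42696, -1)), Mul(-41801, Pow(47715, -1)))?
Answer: Rational(-298807841, 339539940) ≈ -0.88004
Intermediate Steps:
Add(Mul(170, Pow(-42696, -1)), Mul(-41801, Pow(47715, -1))) = Add(Mul(170, Rational(-1, 42696)), Mul(-41801, Rational(1, 47715))) = Add(Rational(-85, 21348), Rational(-41801, 47715)) = Rational(-298807841, 339539940)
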